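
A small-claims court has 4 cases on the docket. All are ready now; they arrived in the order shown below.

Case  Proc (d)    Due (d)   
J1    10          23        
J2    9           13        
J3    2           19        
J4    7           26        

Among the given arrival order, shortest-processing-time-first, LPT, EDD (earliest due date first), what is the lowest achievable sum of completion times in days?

FIFO (arrival order): J1 J2 J3 J4.
J1: 0→10
J2: 10→19
J3: 19→21
J4: 21→28
Sum = 10+19+21+28 = 78.
SPT (increasing processing time): J3 J4 J2 J1.
J3: 0→2
J4: 2→9
J2: 9→18
J1: 18→28
Sum = 2+9+18+28 = 57.
LPT (decreasing processing time): J1 J2 J4 J3.
J1: 0→10
J2: 10→19
J4: 19→26
J3: 26→28
Sum = 10+19+26+28 = 83.
EDD (increasing due date): J2 J3 J1 J4.
J2: 0→9
J3: 9→11
J1: 11→21
J4: 21→28
Sum = 9+11+21+28 = 69.
FIFO 78, SPT 57, LPT 83, EDD 69 → minimum 57.

57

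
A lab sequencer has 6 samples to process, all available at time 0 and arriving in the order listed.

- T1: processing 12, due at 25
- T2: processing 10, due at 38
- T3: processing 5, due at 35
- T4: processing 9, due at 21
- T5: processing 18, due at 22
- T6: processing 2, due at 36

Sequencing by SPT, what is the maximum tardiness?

34

SPT (increasing processing time): T6 T3 T4 T2 T1 T5.
T6: 0→2, due 36, tardiness 0
T3: 2→7, due 35, tardiness 0
T4: 7→16, due 21, tardiness 0
T2: 16→26, due 38, tardiness 0
T1: 26→38, due 25, tardiness 13
T5: 38→56, due 22, tardiness 34
Maximum = 34.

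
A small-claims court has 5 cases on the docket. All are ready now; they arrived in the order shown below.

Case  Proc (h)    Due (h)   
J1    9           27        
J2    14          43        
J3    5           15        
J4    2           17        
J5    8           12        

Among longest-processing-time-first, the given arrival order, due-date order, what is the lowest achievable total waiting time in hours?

60

LPT (decreasing processing time): J2 J1 J5 J3 J4.
J2: waits 0, runs 0→14
J1: waits 14, runs 14→23
J5: waits 23, runs 23→31
J3: waits 31, runs 31→36
J4: waits 36, runs 36→38
Sum = 0+14+23+31+36 = 104.
FIFO (arrival order): J1 J2 J3 J4 J5.
J1: waits 0, runs 0→9
J2: waits 9, runs 9→23
J3: waits 23, runs 23→28
J4: waits 28, runs 28→30
J5: waits 30, runs 30→38
Sum = 0+9+23+28+30 = 90.
EDD (increasing due date): J5 J3 J4 J1 J2.
J5: waits 0, runs 0→8
J3: waits 8, runs 8→13
J4: waits 13, runs 13→15
J1: waits 15, runs 15→24
J2: waits 24, runs 24→38
Sum = 0+8+13+15+24 = 60.
LPT 104, FIFO 90, EDD 60 → minimum 60.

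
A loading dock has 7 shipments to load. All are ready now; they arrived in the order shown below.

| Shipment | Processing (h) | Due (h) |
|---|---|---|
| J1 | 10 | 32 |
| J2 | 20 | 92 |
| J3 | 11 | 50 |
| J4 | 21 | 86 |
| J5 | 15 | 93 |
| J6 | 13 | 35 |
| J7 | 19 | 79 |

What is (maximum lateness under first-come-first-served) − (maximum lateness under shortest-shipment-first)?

FIFO (arrival order): J1 J2 J3 J4 J5 J6 J7.
J1: 0→10, due 32, lateness -22
J2: 10→30, due 92, lateness -62
J3: 30→41, due 50, lateness -9
J4: 41→62, due 86, lateness -24
J5: 62→77, due 93, lateness -16
J6: 77→90, due 35, lateness 55
J7: 90→109, due 79, lateness 30
Maximum = 55.
SPT (increasing processing time): J1 J3 J6 J5 J7 J2 J4.
J1: 0→10, due 32, lateness -22
J3: 10→21, due 50, lateness -29
J6: 21→34, due 35, lateness -1
J5: 34→49, due 93, lateness -44
J7: 49→68, due 79, lateness -11
J2: 68→88, due 92, lateness -4
J4: 88→109, due 86, lateness 23
Maximum = 23.
Difference = 55 − 23 = 32.

32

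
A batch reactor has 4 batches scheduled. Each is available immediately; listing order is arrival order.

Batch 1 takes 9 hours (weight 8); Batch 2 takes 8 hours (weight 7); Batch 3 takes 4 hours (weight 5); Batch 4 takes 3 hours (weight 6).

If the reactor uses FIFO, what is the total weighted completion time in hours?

FIFO (arrival order): Batch 1 Batch 2 Batch 3 Batch 4.
Batch 1: finishes 9, weight 8, w·C = 72
Batch 2: finishes 17, weight 7, w·C = 119
Batch 3: finishes 21, weight 5, w·C = 105
Batch 4: finishes 24, weight 6, w·C = 144
Sum = 72+119+105+144 = 440.

440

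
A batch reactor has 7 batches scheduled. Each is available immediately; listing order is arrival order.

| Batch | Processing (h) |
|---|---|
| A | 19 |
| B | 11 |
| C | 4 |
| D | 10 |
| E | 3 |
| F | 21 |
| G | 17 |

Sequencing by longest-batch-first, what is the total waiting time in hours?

346

LPT (decreasing processing time): F A G B D C E.
F: waits 0, runs 0→21
A: waits 21, runs 21→40
G: waits 40, runs 40→57
B: waits 57, runs 57→68
D: waits 68, runs 68→78
C: waits 78, runs 78→82
E: waits 82, runs 82→85
Sum = 0+21+40+57+68+78+82 = 346.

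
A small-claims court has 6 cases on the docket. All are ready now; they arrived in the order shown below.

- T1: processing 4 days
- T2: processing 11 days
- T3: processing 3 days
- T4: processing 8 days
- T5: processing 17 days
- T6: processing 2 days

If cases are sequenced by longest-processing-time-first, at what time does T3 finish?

LPT (decreasing processing time): T5 T2 T4 T1 T3 T6.
T5: 0→17
T2: 17→28
T4: 28→36
T1: 36→40
T3: 40→43

43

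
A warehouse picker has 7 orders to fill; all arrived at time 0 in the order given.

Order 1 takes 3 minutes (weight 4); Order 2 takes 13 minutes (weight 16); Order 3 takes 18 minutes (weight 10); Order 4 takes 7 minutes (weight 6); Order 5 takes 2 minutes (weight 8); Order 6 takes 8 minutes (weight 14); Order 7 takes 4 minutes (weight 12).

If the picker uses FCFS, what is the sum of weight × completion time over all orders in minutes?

2572

FIFO (arrival order): Order 1 Order 2 Order 3 Order 4 Order 5 Order 6 Order 7.
Order 1: finishes 3, weight 4, w·C = 12
Order 2: finishes 16, weight 16, w·C = 256
Order 3: finishes 34, weight 10, w·C = 340
Order 4: finishes 41, weight 6, w·C = 246
Order 5: finishes 43, weight 8, w·C = 344
Order 6: finishes 51, weight 14, w·C = 714
Order 7: finishes 55, weight 12, w·C = 660
Sum = 12+256+340+246+344+714+660 = 2572.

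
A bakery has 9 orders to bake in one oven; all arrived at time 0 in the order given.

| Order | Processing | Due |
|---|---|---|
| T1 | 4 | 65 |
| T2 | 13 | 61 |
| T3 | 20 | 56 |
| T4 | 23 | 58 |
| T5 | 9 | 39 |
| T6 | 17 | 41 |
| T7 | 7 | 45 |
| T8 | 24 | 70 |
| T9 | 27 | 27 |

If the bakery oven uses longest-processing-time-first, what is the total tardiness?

455

LPT (decreasing processing time): T9 T8 T4 T3 T6 T2 T5 T7 T1.
T9: 0→27, due 27, tardiness 0
T8: 27→51, due 70, tardiness 0
T4: 51→74, due 58, tardiness 16
T3: 74→94, due 56, tardiness 38
T6: 94→111, due 41, tardiness 70
T2: 111→124, due 61, tardiness 63
T5: 124→133, due 39, tardiness 94
T7: 133→140, due 45, tardiness 95
T1: 140→144, due 65, tardiness 79
Sum = 0+0+16+38+70+63+94+95+79 = 455.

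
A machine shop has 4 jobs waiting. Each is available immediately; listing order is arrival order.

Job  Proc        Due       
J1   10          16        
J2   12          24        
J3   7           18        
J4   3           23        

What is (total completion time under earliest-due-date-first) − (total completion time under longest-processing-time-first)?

-16

EDD (increasing due date): J1 J3 J4 J2.
J1: 0→10
J3: 10→17
J4: 17→20
J2: 20→32
Sum = 10+17+20+32 = 79.
LPT (decreasing processing time): J2 J1 J3 J4.
J2: 0→12
J1: 12→22
J3: 22→29
J4: 29→32
Sum = 12+22+29+32 = 95.
Difference = 79 − 95 = -16.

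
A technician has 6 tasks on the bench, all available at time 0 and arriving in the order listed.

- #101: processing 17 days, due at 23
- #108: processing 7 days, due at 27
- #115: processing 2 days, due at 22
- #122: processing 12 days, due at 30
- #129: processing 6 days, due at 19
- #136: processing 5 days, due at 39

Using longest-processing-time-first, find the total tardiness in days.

LPT (decreasing processing time): #101 #122 #108 #129 #136 #115.
#101: 0→17, due 23, tardiness 0
#122: 17→29, due 30, tardiness 0
#108: 29→36, due 27, tardiness 9
#129: 36→42, due 19, tardiness 23
#136: 42→47, due 39, tardiness 8
#115: 47→49, due 22, tardiness 27
Sum = 0+0+9+23+8+27 = 67.

67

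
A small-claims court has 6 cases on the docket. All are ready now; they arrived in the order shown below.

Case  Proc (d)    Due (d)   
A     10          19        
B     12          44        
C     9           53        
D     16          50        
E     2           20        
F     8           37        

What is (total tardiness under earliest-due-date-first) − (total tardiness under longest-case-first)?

EDD (increasing due date): A E F B D C.
A: 0→10, due 19, tardiness 0
E: 10→12, due 20, tardiness 0
F: 12→20, due 37, tardiness 0
B: 20→32, due 44, tardiness 0
D: 32→48, due 50, tardiness 0
C: 48→57, due 53, tardiness 4
Sum = 0+0+0+0+0+4 = 4.
LPT (decreasing processing time): D B A C F E.
D: 0→16, due 50, tardiness 0
B: 16→28, due 44, tardiness 0
A: 28→38, due 19, tardiness 19
C: 38→47, due 53, tardiness 0
F: 47→55, due 37, tardiness 18
E: 55→57, due 20, tardiness 37
Sum = 0+0+19+0+18+37 = 74.
Difference = 4 − 74 = -70.

-70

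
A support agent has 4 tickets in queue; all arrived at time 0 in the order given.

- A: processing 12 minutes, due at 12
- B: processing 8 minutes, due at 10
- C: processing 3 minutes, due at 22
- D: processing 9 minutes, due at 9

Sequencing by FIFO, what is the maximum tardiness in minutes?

23

FIFO (arrival order): A B C D.
A: 0→12, due 12, tardiness 0
B: 12→20, due 10, tardiness 10
C: 20→23, due 22, tardiness 1
D: 23→32, due 9, tardiness 23
Maximum = 23.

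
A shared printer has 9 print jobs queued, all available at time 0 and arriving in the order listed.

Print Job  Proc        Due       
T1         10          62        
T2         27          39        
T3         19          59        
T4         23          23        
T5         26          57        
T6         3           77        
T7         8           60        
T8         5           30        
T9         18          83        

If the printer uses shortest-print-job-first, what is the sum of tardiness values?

222

SPT (increasing processing time): T6 T8 T7 T1 T9 T3 T4 T5 T2.
T6: 0→3, due 77, tardiness 0
T8: 3→8, due 30, tardiness 0
T7: 8→16, due 60, tardiness 0
T1: 16→26, due 62, tardiness 0
T9: 26→44, due 83, tardiness 0
T3: 44→63, due 59, tardiness 4
T4: 63→86, due 23, tardiness 63
T5: 86→112, due 57, tardiness 55
T2: 112→139, due 39, tardiness 100
Sum = 0+0+0+0+0+4+63+55+100 = 222.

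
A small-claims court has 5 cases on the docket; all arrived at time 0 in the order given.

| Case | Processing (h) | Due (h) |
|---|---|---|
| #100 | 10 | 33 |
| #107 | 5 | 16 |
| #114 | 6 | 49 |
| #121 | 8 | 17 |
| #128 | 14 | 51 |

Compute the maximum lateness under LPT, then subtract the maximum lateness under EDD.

31

LPT (decreasing processing time): #128 #100 #121 #114 #107.
#128: 0→14, due 51, lateness -37
#100: 14→24, due 33, lateness -9
#121: 24→32, due 17, lateness 15
#114: 32→38, due 49, lateness -11
#107: 38→43, due 16, lateness 27
Maximum = 27.
EDD (increasing due date): #107 #121 #100 #114 #128.
#107: 0→5, due 16, lateness -11
#121: 5→13, due 17, lateness -4
#100: 13→23, due 33, lateness -10
#114: 23→29, due 49, lateness -20
#128: 29→43, due 51, lateness -8
Maximum = -4.
Difference = 27 − -4 = 31.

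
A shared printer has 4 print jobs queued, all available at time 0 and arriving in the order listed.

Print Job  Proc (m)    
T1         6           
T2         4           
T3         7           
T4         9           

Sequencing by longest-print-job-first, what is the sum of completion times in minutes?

LPT (decreasing processing time): T4 T3 T1 T2.
T4: 0→9
T3: 9→16
T1: 16→22
T2: 22→26
Sum = 9+16+22+26 = 73.

73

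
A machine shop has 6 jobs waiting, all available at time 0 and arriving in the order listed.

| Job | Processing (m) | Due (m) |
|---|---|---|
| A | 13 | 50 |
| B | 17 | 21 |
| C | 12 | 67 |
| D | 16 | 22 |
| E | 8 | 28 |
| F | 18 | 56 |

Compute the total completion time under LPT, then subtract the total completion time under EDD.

27

LPT (decreasing processing time): F B D A C E.
F: 0→18
B: 18→35
D: 35→51
A: 51→64
C: 64→76
E: 76→84
Sum = 18+35+51+64+76+84 = 328.
EDD (increasing due date): B D E A F C.
B: 0→17
D: 17→33
E: 33→41
A: 41→54
F: 54→72
C: 72→84
Sum = 17+33+41+54+72+84 = 301.
Difference = 328 − 301 = 27.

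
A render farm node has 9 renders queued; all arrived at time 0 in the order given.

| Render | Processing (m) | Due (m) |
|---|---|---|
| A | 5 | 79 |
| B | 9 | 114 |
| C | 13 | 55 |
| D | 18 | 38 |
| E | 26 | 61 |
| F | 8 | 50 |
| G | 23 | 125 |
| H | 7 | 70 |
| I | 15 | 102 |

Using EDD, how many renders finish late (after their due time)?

2

EDD (increasing due date): D F C E H A I B G.
D: 0→18, due 38, tardiness 0
F: 18→26, due 50, tardiness 0
C: 26→39, due 55, tardiness 0
E: 39→65, due 61, tardiness 4
H: 65→72, due 70, tardiness 2
A: 72→77, due 79, tardiness 0
I: 77→92, due 102, tardiness 0
B: 92→101, due 114, tardiness 0
G: 101→124, due 125, tardiness 0
Late renders: 2.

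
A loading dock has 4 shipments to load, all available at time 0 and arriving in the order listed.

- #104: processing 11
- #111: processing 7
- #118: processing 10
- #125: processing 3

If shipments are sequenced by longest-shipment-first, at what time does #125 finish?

LPT (decreasing processing time): #104 #118 #111 #125.
#104: 0→11
#118: 11→21
#111: 21→28
#125: 28→31

31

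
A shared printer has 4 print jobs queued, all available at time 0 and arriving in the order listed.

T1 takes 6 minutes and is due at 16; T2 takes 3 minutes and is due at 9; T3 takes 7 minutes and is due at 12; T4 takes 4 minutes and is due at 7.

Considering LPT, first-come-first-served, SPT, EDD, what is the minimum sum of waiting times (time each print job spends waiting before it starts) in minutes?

23

LPT (decreasing processing time): T3 T1 T4 T2.
T3: waits 0, runs 0→7
T1: waits 7, runs 7→13
T4: waits 13, runs 13→17
T2: waits 17, runs 17→20
Sum = 0+7+13+17 = 37.
FIFO (arrival order): T1 T2 T3 T4.
T1: waits 0, runs 0→6
T2: waits 6, runs 6→9
T3: waits 9, runs 9→16
T4: waits 16, runs 16→20
Sum = 0+6+9+16 = 31.
SPT (increasing processing time): T2 T4 T1 T3.
T2: waits 0, runs 0→3
T4: waits 3, runs 3→7
T1: waits 7, runs 7→13
T3: waits 13, runs 13→20
Sum = 0+3+7+13 = 23.
EDD (increasing due date): T4 T2 T3 T1.
T4: waits 0, runs 0→4
T2: waits 4, runs 4→7
T3: waits 7, runs 7→14
T1: waits 14, runs 14→20
Sum = 0+4+7+14 = 25.
LPT 37, FIFO 31, SPT 23, EDD 25 → minimum 23.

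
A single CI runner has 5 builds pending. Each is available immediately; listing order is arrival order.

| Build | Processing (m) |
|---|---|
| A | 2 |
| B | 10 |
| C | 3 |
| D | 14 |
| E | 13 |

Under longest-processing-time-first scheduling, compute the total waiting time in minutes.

118

LPT (decreasing processing time): D E B C A.
D: waits 0, runs 0→14
E: waits 14, runs 14→27
B: waits 27, runs 27→37
C: waits 37, runs 37→40
A: waits 40, runs 40→42
Sum = 0+14+27+37+40 = 118.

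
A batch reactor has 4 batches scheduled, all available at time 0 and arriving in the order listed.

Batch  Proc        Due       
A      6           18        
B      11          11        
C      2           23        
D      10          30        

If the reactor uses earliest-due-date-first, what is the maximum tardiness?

EDD (increasing due date): B A C D.
B: 0→11, due 11, tardiness 0
A: 11→17, due 18, tardiness 0
C: 17→19, due 23, tardiness 0
D: 19→29, due 30, tardiness 0
Maximum = 0.

0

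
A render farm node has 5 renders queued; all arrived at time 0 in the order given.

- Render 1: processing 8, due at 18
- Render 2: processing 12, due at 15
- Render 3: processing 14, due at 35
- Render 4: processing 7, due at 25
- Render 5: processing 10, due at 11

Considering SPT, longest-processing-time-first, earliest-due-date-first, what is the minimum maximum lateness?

SPT (increasing processing time): Render 4 Render 1 Render 5 Render 2 Render 3.
Render 4: 0→7, due 25, lateness -18
Render 1: 7→15, due 18, lateness -3
Render 5: 15→25, due 11, lateness 14
Render 2: 25→37, due 15, lateness 22
Render 3: 37→51, due 35, lateness 16
Maximum = 22.
LPT (decreasing processing time): Render 3 Render 2 Render 5 Render 1 Render 4.
Render 3: 0→14, due 35, lateness -21
Render 2: 14→26, due 15, lateness 11
Render 5: 26→36, due 11, lateness 25
Render 1: 36→44, due 18, lateness 26
Render 4: 44→51, due 25, lateness 26
Maximum = 26.
EDD (increasing due date): Render 5 Render 2 Render 1 Render 4 Render 3.
Render 5: 0→10, due 11, lateness -1
Render 2: 10→22, due 15, lateness 7
Render 1: 22→30, due 18, lateness 12
Render 4: 30→37, due 25, lateness 12
Render 3: 37→51, due 35, lateness 16
Maximum = 16.
SPT 22, LPT 26, EDD 16 → minimum 16.

16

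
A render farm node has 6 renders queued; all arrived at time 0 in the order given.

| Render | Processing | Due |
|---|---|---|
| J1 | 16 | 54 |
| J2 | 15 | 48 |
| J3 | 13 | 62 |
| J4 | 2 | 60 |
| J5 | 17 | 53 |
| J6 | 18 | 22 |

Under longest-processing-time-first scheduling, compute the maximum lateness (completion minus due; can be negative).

21

LPT (decreasing processing time): J6 J5 J1 J2 J3 J4.
J6: 0→18, due 22, lateness -4
J5: 18→35, due 53, lateness -18
J1: 35→51, due 54, lateness -3
J2: 51→66, due 48, lateness 18
J3: 66→79, due 62, lateness 17
J4: 79→81, due 60, lateness 21
Maximum = 21.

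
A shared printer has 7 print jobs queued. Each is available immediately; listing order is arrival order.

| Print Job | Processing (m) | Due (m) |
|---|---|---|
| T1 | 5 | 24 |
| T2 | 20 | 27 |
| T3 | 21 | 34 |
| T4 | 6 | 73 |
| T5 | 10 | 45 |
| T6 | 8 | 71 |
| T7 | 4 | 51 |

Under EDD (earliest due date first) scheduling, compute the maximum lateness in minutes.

EDD (increasing due date): T1 T2 T3 T5 T7 T6 T4.
T1: 0→5, due 24, lateness -19
T2: 5→25, due 27, lateness -2
T3: 25→46, due 34, lateness 12
T5: 46→56, due 45, lateness 11
T7: 56→60, due 51, lateness 9
T6: 60→68, due 71, lateness -3
T4: 68→74, due 73, lateness 1
Maximum = 12.

12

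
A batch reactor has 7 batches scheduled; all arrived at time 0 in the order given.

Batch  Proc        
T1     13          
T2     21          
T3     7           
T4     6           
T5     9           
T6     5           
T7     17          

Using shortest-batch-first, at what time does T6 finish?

SPT (increasing processing time): T6 T4 T3 T5 T1 T7 T2.
T6: 0→5

5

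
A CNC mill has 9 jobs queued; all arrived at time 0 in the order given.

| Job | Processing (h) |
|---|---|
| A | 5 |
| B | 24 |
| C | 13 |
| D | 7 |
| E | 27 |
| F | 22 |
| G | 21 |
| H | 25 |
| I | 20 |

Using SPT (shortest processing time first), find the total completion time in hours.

654

SPT (increasing processing time): A D C I G F B H E.
A: 0→5
D: 5→12
C: 12→25
I: 25→45
G: 45→66
F: 66→88
B: 88→112
H: 112→137
E: 137→164
Sum = 5+12+25+45+66+88+112+137+164 = 654.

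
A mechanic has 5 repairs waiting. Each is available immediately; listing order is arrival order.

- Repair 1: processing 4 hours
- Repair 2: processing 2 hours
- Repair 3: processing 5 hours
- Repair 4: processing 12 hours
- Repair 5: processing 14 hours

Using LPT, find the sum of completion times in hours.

143

LPT (decreasing processing time): Repair 5 Repair 4 Repair 3 Repair 1 Repair 2.
Repair 5: 0→14
Repair 4: 14→26
Repair 3: 26→31
Repair 1: 31→35
Repair 2: 35→37
Sum = 14+26+31+35+37 = 143.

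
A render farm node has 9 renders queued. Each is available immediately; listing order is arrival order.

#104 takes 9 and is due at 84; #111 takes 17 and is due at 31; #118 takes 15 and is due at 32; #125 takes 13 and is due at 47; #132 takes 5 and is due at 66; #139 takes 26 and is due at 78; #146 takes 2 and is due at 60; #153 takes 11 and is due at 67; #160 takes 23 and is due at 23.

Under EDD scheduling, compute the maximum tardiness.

37

EDD (increasing due date): #160 #111 #118 #125 #146 #132 #153 #139 #104.
#160: 0→23, due 23, tardiness 0
#111: 23→40, due 31, tardiness 9
#118: 40→55, due 32, tardiness 23
#125: 55→68, due 47, tardiness 21
#146: 68→70, due 60, tardiness 10
#132: 70→75, due 66, tardiness 9
#153: 75→86, due 67, tardiness 19
#139: 86→112, due 78, tardiness 34
#104: 112→121, due 84, tardiness 37
Maximum = 37.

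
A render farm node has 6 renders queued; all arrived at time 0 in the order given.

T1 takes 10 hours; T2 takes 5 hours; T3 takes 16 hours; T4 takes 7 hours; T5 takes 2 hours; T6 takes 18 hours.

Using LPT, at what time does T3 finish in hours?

LPT (decreasing processing time): T6 T3 T1 T4 T2 T5.
T6: 0→18
T3: 18→34

34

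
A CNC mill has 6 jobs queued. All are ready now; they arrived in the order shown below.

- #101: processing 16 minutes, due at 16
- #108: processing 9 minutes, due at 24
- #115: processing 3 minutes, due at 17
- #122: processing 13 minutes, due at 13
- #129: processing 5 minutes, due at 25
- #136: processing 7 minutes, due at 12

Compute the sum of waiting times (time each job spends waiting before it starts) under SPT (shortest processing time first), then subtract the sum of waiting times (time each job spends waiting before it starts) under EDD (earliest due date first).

SPT (increasing processing time): #115 #129 #136 #108 #122 #101.
#115: waits 0, runs 0→3
#129: waits 3, runs 3→8
#136: waits 8, runs 8→15
#108: waits 15, runs 15→24
#122: waits 24, runs 24→37
#101: waits 37, runs 37→53
Sum = 0+3+8+15+24+37 = 87.
EDD (increasing due date): #136 #122 #101 #115 #108 #129.
#136: waits 0, runs 0→7
#122: waits 7, runs 7→20
#101: waits 20, runs 20→36
#115: waits 36, runs 36→39
#108: waits 39, runs 39→48
#129: waits 48, runs 48→53
Sum = 0+7+20+36+39+48 = 150.
Difference = 87 − 150 = -63.

-63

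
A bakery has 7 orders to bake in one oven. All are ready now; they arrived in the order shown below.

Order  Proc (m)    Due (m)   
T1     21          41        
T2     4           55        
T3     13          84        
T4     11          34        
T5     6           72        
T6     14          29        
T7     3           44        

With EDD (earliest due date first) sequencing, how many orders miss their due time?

EDD (increasing due date): T6 T4 T1 T7 T2 T5 T3.
T6: 0→14, due 29, tardiness 0
T4: 14→25, due 34, tardiness 0
T1: 25→46, due 41, tardiness 5
T7: 46→49, due 44, tardiness 5
T2: 49→53, due 55, tardiness 0
T5: 53→59, due 72, tardiness 0
T3: 59→72, due 84, tardiness 0
Late orders: 2.

2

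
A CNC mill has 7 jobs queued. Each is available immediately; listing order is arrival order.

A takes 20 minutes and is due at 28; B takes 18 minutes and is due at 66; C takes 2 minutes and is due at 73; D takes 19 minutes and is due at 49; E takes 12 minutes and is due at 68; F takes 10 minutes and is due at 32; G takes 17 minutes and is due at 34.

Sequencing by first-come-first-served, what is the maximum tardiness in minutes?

FIFO (arrival order): A B C D E F G.
A: 0→20, due 28, tardiness 0
B: 20→38, due 66, tardiness 0
C: 38→40, due 73, tardiness 0
D: 40→59, due 49, tardiness 10
E: 59→71, due 68, tardiness 3
F: 71→81, due 32, tardiness 49
G: 81→98, due 34, tardiness 64
Maximum = 64.

64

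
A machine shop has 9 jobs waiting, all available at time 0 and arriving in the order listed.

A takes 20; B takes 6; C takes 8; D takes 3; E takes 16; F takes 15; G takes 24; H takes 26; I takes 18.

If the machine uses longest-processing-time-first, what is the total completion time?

LPT (decreasing processing time): H G A I E F C B D.
H: 0→26
G: 26→50
A: 50→70
I: 70→88
E: 88→104
F: 104→119
C: 119→127
B: 127→133
D: 133→136
Sum = 26+50+70+88+104+119+127+133+136 = 853.

853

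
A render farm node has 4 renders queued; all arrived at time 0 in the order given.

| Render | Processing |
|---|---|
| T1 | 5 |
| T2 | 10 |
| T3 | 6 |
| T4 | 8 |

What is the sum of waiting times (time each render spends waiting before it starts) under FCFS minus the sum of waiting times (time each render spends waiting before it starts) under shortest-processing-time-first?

FIFO (arrival order): T1 T2 T3 T4.
T1: waits 0, runs 0→5
T2: waits 5, runs 5→15
T3: waits 15, runs 15→21
T4: waits 21, runs 21→29
Sum = 0+5+15+21 = 41.
SPT (increasing processing time): T1 T3 T4 T2.
T1: waits 0, runs 0→5
T3: waits 5, runs 5→11
T4: waits 11, runs 11→19
T2: waits 19, runs 19→29
Sum = 0+5+11+19 = 35.
Difference = 41 − 35 = 6.

6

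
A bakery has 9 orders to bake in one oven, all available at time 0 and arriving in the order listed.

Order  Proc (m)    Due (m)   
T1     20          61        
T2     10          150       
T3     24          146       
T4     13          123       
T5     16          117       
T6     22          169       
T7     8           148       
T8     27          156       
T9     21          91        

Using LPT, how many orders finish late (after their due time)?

LPT (decreasing processing time): T8 T3 T6 T9 T1 T5 T4 T2 T7.
T8: 0→27, due 156, tardiness 0
T3: 27→51, due 146, tardiness 0
T6: 51→73, due 169, tardiness 0
T9: 73→94, due 91, tardiness 3
T1: 94→114, due 61, tardiness 53
T5: 114→130, due 117, tardiness 13
T4: 130→143, due 123, tardiness 20
T2: 143→153, due 150, tardiness 3
T7: 153→161, due 148, tardiness 13
Late orders: 6.

6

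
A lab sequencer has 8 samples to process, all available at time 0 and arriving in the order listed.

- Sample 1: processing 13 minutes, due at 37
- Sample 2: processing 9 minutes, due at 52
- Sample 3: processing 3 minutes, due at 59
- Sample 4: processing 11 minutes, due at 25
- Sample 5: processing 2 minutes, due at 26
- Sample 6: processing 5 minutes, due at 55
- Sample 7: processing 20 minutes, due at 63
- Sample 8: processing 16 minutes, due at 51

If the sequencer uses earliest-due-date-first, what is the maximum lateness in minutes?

EDD (increasing due date): Sample 4 Sample 5 Sample 1 Sample 8 Sample 2 Sample 6 Sample 3 Sample 7.
Sample 4: 0→11, due 25, lateness -14
Sample 5: 11→13, due 26, lateness -13
Sample 1: 13→26, due 37, lateness -11
Sample 8: 26→42, due 51, lateness -9
Sample 2: 42→51, due 52, lateness -1
Sample 6: 51→56, due 55, lateness 1
Sample 3: 56→59, due 59, lateness 0
Sample 7: 59→79, due 63, lateness 16
Maximum = 16.

16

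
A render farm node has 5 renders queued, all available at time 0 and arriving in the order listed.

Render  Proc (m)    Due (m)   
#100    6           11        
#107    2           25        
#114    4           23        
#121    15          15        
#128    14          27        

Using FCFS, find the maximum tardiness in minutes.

FIFO (arrival order): #100 #107 #114 #121 #128.
#100: 0→6, due 11, tardiness 0
#107: 6→8, due 25, tardiness 0
#114: 8→12, due 23, tardiness 0
#121: 12→27, due 15, tardiness 12
#128: 27→41, due 27, tardiness 14
Maximum = 14.

14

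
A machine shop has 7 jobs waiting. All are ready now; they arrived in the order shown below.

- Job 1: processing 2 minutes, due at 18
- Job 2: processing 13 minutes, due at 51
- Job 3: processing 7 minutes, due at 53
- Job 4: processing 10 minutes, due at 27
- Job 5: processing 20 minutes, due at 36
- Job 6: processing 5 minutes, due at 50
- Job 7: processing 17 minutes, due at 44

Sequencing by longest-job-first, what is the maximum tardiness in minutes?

56

LPT (decreasing processing time): Job 5 Job 7 Job 2 Job 4 Job 3 Job 6 Job 1.
Job 5: 0→20, due 36, tardiness 0
Job 7: 20→37, due 44, tardiness 0
Job 2: 37→50, due 51, tardiness 0
Job 4: 50→60, due 27, tardiness 33
Job 3: 60→67, due 53, tardiness 14
Job 6: 67→72, due 50, tardiness 22
Job 1: 72→74, due 18, tardiness 56
Maximum = 56.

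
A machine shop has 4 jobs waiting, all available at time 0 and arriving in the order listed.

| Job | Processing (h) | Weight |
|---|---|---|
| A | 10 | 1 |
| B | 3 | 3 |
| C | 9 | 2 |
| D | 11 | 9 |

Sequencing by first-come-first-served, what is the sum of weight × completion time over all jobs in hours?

FIFO (arrival order): A B C D.
A: finishes 10, weight 1, w·C = 10
B: finishes 13, weight 3, w·C = 39
C: finishes 22, weight 2, w·C = 44
D: finishes 33, weight 9, w·C = 297
Sum = 10+39+44+297 = 390.

390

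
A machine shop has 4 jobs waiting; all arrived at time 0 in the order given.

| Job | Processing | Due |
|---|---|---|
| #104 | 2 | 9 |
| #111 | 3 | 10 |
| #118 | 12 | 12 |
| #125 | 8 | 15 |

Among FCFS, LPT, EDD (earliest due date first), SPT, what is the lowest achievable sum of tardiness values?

13

FIFO (arrival order): #104 #111 #118 #125.
#104: 0→2, due 9, tardiness 0
#111: 2→5, due 10, tardiness 0
#118: 5→17, due 12, tardiness 5
#125: 17→25, due 15, tardiness 10
Sum = 0+0+5+10 = 15.
LPT (decreasing processing time): #118 #125 #111 #104.
#118: 0→12, due 12, tardiness 0
#125: 12→20, due 15, tardiness 5
#111: 20→23, due 10, tardiness 13
#104: 23→25, due 9, tardiness 16
Sum = 0+5+13+16 = 34.
EDD (increasing due date): #104 #111 #118 #125.
#104: 0→2, due 9, tardiness 0
#111: 2→5, due 10, tardiness 0
#118: 5→17, due 12, tardiness 5
#125: 17→25, due 15, tardiness 10
Sum = 0+0+5+10 = 15.
SPT (increasing processing time): #104 #111 #125 #118.
#104: 0→2, due 9, tardiness 0
#111: 2→5, due 10, tardiness 0
#125: 5→13, due 15, tardiness 0
#118: 13→25, due 12, tardiness 13
Sum = 0+0+0+13 = 13.
FIFO 15, LPT 34, EDD 15, SPT 13 → minimum 13.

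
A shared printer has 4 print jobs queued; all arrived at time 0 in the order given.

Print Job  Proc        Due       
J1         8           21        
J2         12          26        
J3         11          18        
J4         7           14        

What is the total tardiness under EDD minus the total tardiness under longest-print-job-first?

-22

EDD (increasing due date): J4 J3 J1 J2.
J4: 0→7, due 14, tardiness 0
J3: 7→18, due 18, tardiness 0
J1: 18→26, due 21, tardiness 5
J2: 26→38, due 26, tardiness 12
Sum = 0+0+5+12 = 17.
LPT (decreasing processing time): J2 J3 J1 J4.
J2: 0→12, due 26, tardiness 0
J3: 12→23, due 18, tardiness 5
J1: 23→31, due 21, tardiness 10
J4: 31→38, due 14, tardiness 24
Sum = 0+5+10+24 = 39.
Difference = 17 − 39 = -22.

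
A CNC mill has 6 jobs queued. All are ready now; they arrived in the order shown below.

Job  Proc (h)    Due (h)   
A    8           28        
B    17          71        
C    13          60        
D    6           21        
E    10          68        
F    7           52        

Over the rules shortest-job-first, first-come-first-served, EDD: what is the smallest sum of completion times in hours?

176

SPT (increasing processing time): D F A E C B.
D: 0→6
F: 6→13
A: 13→21
E: 21→31
C: 31→44
B: 44→61
Sum = 6+13+21+31+44+61 = 176.
FIFO (arrival order): A B C D E F.
A: 0→8
B: 8→25
C: 25→38
D: 38→44
E: 44→54
F: 54→61
Sum = 8+25+38+44+54+61 = 230.
EDD (increasing due date): D A F C E B.
D: 0→6
A: 6→14
F: 14→21
C: 21→34
E: 34→44
B: 44→61
Sum = 6+14+21+34+44+61 = 180.
SPT 176, FIFO 230, EDD 180 → minimum 176.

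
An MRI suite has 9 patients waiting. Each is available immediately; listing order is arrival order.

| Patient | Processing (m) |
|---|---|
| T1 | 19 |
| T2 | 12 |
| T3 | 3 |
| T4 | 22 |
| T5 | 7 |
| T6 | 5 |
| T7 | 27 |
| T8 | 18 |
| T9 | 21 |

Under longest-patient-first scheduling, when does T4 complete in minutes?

49

LPT (decreasing processing time): T7 T4 T9 T1 T8 T2 T5 T6 T3.
T7: 0→27
T4: 27→49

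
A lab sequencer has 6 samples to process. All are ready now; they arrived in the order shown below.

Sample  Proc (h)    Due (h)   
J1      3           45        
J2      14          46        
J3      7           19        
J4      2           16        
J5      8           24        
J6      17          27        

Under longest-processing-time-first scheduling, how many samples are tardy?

LPT (decreasing processing time): J6 J2 J5 J3 J1 J4.
J6: 0→17, due 27, tardiness 0
J2: 17→31, due 46, tardiness 0
J5: 31→39, due 24, tardiness 15
J3: 39→46, due 19, tardiness 27
J1: 46→49, due 45, tardiness 4
J4: 49→51, due 16, tardiness 35
Late samples: 4.

4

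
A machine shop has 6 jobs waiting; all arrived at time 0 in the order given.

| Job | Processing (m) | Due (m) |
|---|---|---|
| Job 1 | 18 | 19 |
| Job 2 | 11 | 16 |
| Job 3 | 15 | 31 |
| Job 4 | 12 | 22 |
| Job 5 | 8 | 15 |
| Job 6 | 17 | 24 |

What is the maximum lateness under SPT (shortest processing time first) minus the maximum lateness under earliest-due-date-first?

12

SPT (increasing processing time): Job 5 Job 2 Job 4 Job 3 Job 6 Job 1.
Job 5: 0→8, due 15, lateness -7
Job 2: 8→19, due 16, lateness 3
Job 4: 19→31, due 22, lateness 9
Job 3: 31→46, due 31, lateness 15
Job 6: 46→63, due 24, lateness 39
Job 1: 63→81, due 19, lateness 62
Maximum = 62.
EDD (increasing due date): Job 5 Job 2 Job 1 Job 4 Job 6 Job 3.
Job 5: 0→8, due 15, lateness -7
Job 2: 8→19, due 16, lateness 3
Job 1: 19→37, due 19, lateness 18
Job 4: 37→49, due 22, lateness 27
Job 6: 49→66, due 24, lateness 42
Job 3: 66→81, due 31, lateness 50
Maximum = 50.
Difference = 62 − 50 = 12.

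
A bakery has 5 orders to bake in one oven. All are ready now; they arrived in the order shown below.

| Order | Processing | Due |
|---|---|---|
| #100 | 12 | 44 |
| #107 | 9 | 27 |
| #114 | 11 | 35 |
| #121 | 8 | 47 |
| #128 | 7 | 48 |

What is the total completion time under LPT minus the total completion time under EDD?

6

LPT (decreasing processing time): #100 #114 #107 #121 #128.
#100: 0→12
#114: 12→23
#107: 23→32
#121: 32→40
#128: 40→47
Sum = 12+23+32+40+47 = 154.
EDD (increasing due date): #107 #114 #100 #121 #128.
#107: 0→9
#114: 9→20
#100: 20→32
#121: 32→40
#128: 40→47
Sum = 9+20+32+40+47 = 148.
Difference = 154 − 148 = 6.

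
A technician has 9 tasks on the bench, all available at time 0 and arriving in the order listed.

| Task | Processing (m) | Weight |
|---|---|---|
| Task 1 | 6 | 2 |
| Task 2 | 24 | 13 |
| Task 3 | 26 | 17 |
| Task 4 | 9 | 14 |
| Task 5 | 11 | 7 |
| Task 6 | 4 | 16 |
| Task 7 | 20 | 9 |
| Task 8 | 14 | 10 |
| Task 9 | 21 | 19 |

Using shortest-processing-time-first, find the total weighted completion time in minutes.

6903

SPT (increasing processing time): Task 6 Task 1 Task 4 Task 5 Task 8 Task 7 Task 9 Task 2 Task 3.
Task 6: finishes 4, weight 16, w·C = 64
Task 1: finishes 10, weight 2, w·C = 20
Task 4: finishes 19, weight 14, w·C = 266
Task 5: finishes 30, weight 7, w·C = 210
Task 8: finishes 44, weight 10, w·C = 440
Task 7: finishes 64, weight 9, w·C = 576
Task 9: finishes 85, weight 19, w·C = 1615
Task 2: finishes 109, weight 13, w·C = 1417
Task 3: finishes 135, weight 17, w·C = 2295
Sum = 64+20+266+210+440+576+1615+1417+2295 = 6903.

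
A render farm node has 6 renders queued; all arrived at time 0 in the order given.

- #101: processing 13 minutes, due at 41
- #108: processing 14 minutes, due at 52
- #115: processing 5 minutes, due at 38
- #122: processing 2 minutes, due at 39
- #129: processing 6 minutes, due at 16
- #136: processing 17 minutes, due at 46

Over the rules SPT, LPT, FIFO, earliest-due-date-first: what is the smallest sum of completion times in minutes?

SPT (increasing processing time): #122 #115 #129 #101 #108 #136.
#122: 0→2
#115: 2→7
#129: 7→13
#101: 13→26
#108: 26→40
#136: 40→57
Sum = 2+7+13+26+40+57 = 145.
LPT (decreasing processing time): #136 #108 #101 #129 #115 #122.
#136: 0→17
#108: 17→31
#101: 31→44
#129: 44→50
#115: 50→55
#122: 55→57
Sum = 17+31+44+50+55+57 = 254.
FIFO (arrival order): #101 #108 #115 #122 #129 #136.
#101: 0→13
#108: 13→27
#115: 27→32
#122: 32→34
#129: 34→40
#136: 40→57
Sum = 13+27+32+34+40+57 = 203.
EDD (increasing due date): #129 #115 #122 #101 #136 #108.
#129: 0→6
#115: 6→11
#122: 11→13
#101: 13→26
#136: 26→43
#108: 43→57
Sum = 6+11+13+26+43+57 = 156.
SPT 145, LPT 254, FIFO 203, EDD 156 → minimum 145.

145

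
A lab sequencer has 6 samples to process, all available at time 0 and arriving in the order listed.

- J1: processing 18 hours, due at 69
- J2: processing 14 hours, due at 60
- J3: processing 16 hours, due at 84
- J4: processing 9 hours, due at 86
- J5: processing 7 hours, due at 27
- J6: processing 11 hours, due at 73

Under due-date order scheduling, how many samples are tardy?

0

EDD (increasing due date): J5 J2 J1 J6 J3 J4.
J5: 0→7, due 27, tardiness 0
J2: 7→21, due 60, tardiness 0
J1: 21→39, due 69, tardiness 0
J6: 39→50, due 73, tardiness 0
J3: 50→66, due 84, tardiness 0
J4: 66→75, due 86, tardiness 0
Late samples: 0.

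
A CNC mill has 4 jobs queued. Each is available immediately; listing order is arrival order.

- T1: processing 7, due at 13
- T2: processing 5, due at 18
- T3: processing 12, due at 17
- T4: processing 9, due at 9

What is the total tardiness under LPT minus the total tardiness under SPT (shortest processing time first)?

14

LPT (decreasing processing time): T3 T4 T1 T2.
T3: 0→12, due 17, tardiness 0
T4: 12→21, due 9, tardiness 12
T1: 21→28, due 13, tardiness 15
T2: 28→33, due 18, tardiness 15
Sum = 0+12+15+15 = 42.
SPT (increasing processing time): T2 T1 T4 T3.
T2: 0→5, due 18, tardiness 0
T1: 5→12, due 13, tardiness 0
T4: 12→21, due 9, tardiness 12
T3: 21→33, due 17, tardiness 16
Sum = 0+0+12+16 = 28.
Difference = 42 − 28 = 14.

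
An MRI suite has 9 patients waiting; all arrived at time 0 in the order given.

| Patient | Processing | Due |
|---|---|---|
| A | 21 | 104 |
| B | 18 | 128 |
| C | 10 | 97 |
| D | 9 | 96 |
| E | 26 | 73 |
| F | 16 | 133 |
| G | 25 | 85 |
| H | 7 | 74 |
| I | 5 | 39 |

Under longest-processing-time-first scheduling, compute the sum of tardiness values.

204

LPT (decreasing processing time): E G A B F C D H I.
E: 0→26, due 73, tardiness 0
G: 26→51, due 85, tardiness 0
A: 51→72, due 104, tardiness 0
B: 72→90, due 128, tardiness 0
F: 90→106, due 133, tardiness 0
C: 106→116, due 97, tardiness 19
D: 116→125, due 96, tardiness 29
H: 125→132, due 74, tardiness 58
I: 132→137, due 39, tardiness 98
Sum = 0+0+0+0+0+19+29+58+98 = 204.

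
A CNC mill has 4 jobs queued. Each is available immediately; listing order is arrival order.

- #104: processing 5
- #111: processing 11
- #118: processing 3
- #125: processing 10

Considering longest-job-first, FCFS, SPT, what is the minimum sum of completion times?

58

LPT (decreasing processing time): #111 #125 #104 #118.
#111: 0→11
#125: 11→21
#104: 21→26
#118: 26→29
Sum = 11+21+26+29 = 87.
FIFO (arrival order): #104 #111 #118 #125.
#104: 0→5
#111: 5→16
#118: 16→19
#125: 19→29
Sum = 5+16+19+29 = 69.
SPT (increasing processing time): #118 #104 #125 #111.
#118: 0→3
#104: 3→8
#125: 8→18
#111: 18→29
Sum = 3+8+18+29 = 58.
LPT 87, FIFO 69, SPT 58 → minimum 58.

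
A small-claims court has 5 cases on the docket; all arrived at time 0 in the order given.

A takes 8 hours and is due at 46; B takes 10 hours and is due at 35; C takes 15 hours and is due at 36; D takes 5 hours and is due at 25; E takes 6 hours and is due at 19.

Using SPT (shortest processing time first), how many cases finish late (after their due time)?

1

SPT (increasing processing time): D E A B C.
D: 0→5, due 25, tardiness 0
E: 5→11, due 19, tardiness 0
A: 11→19, due 46, tardiness 0
B: 19→29, due 35, tardiness 0
C: 29→44, due 36, tardiness 8
Late cases: 1.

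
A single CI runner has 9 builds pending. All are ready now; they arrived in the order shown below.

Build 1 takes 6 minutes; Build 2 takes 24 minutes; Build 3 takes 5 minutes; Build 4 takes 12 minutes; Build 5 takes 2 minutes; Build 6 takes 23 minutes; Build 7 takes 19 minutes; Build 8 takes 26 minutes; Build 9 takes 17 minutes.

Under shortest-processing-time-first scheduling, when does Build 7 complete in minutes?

61

SPT (increasing processing time): Build 5 Build 3 Build 1 Build 4 Build 9 Build 7 Build 6 Build 2 Build 8.
Build 5: 0→2
Build 3: 2→7
Build 1: 7→13
Build 4: 13→25
Build 9: 25→42
Build 7: 42→61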